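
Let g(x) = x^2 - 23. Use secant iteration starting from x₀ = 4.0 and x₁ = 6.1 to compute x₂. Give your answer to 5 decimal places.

g(4.0) = -7.0000000, g(6.1) = 14.2100000
x₂ = 6.1000000 − 14.2100000·(6.1000000 − 4.0000000) / (14.2100000 − (-7.0000000)) = 6.1000000 − (29.8410000)/(21.2100000) = 4.6930693

4.69307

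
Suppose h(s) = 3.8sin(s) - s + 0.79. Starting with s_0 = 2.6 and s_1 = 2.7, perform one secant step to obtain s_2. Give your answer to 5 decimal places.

2.63424

h(2.6) = 0.1489052, h(2.7) = -0.2859565
s_2 = 2.7000000 − (-0.2859565)·(2.7000000 − 2.6000000) / (-0.2859565 − 0.1489052) = 2.7000000 − (-0.0285956)/(-0.4348617) = 2.6342420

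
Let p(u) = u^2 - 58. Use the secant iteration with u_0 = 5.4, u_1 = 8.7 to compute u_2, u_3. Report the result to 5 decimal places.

p(5.4) = -28.8400000, p(8.7) = 17.6900000
u_2 = 8.7000000 − 17.6900000·(8.7000000 − 5.4000000) / (17.6900000 − (-28.8400000)) = 8.7000000 − (58.3770000)/(46.5300000) = 7.4453901
p(7.4453901) = -2.5661667
u_3 = 7.4453901 − (-2.5661667)·(7.4453901 − 8.7000000) / (-2.5661667 − 17.6900000) = 7.4453901 − (3.2195382)/(-20.2561667) = 7.6043312

7.44539, 7.60433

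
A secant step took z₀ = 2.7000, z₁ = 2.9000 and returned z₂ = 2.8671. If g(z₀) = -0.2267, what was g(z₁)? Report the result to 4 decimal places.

0.0446

The secant line through (2.7000, -0.2267) and (2.9000, g(z₁)) crosses zero at z₂ = 2.8671.
So (2.7000, -0.2267), (2.9000, g(z₁)), (2.8671, 0) are collinear:
g(z₁) = -0.2267 · (2.9000 − 2.8671) / (2.7000 − 2.8671) = -0.2267 · (0.032900)/(-0.167100) = 0.044635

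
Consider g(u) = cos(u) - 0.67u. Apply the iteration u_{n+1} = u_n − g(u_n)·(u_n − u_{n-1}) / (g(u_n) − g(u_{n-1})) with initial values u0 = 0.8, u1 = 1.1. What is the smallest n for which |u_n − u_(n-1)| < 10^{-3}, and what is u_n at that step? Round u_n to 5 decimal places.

n = 4, u_n = 0.91277

g(0.8) = 0.1607067, g(1.1) = -0.2834039
u2 = 1.1000000 − (-0.2834039)·(0.3000000)/(-0.4441106) = 0.9085586;  |Δ| = 0.1914414
g(0.9085586) = 0.0061489
u3 = 0.9085586 − 0.0061489·(-0.1914414)/(0.2895528) = 0.9126240;  |Δ| = 0.0040654
g(0.9126240) = 0.0002139
u4 = 0.9126240 − 0.0002139·(0.0040654)/(-0.0059349) = 0.9127705;  |Δ| = 0.0001465
|u4 − u3| = 0.0001465 < 10^{-3}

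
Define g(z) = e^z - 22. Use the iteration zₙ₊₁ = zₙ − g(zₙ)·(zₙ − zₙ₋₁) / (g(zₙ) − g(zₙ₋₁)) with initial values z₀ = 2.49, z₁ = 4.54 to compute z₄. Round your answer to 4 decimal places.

g(2.49) = -9.938724, g(4.54) = 71.690800
z₂ = 4.540000 − 71.690800·(4.540000 − 2.490000) / (71.690800 − (-9.938724)) = 4.540000 − (146.966140)/(81.629524) = 2.739596
g(2.739596) = -6.519274
z₃ = 2.739596 − (-6.519274)·(2.739596 − 4.540000) / (-6.519274 − 71.690800) = 2.739596 − (11.737328)/(-78.210074) = 2.889670
g(2.889670) = -4.012625
z₄ = 2.889670 − (-4.012625)·(2.889670 − 2.739596) / (-4.012625 − (-6.519274)) = 2.889670 − (-0.602192)/(2.506649) = 3.129908

3.1299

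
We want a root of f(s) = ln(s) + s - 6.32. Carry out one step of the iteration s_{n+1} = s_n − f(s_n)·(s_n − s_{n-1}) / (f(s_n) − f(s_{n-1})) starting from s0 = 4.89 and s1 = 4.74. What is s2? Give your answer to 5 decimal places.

f(4.89) = 0.1571923, f(4.74) = -0.0239629
s2 = 4.7400000 − (-0.0239629)·(4.7400000 − 4.8900000) / (-0.0239629 − 0.1571923) = 4.7400000 − (0.0035944)/(-0.1811552) = 4.7598417

4.75984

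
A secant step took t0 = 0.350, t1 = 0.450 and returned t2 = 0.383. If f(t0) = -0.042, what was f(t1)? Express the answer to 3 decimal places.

0.085

The secant line through (0.350, -0.042) and (0.450, f(t1)) crosses zero at t2 = 0.383.
So (0.350, -0.042), (0.450, f(t1)), (0.383, 0) are collinear:
f(t1) = -0.042 · (0.450 − 0.383) / (0.350 − 0.383) = -0.042 · (0.06700)/(-0.03300) = 0.08527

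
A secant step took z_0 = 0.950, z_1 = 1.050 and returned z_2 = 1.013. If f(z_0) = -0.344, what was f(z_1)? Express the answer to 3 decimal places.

The secant line through (0.950, -0.344) and (1.050, f(z_1)) crosses zero at z_2 = 1.013.
So (0.950, -0.344), (1.050, f(z_1)), (1.013, 0) are collinear:
f(z_1) = -0.344 · (1.050 − 1.013) / (0.950 − 1.013) = -0.344 · (0.03700)/(-0.06300) = 0.20203

0.202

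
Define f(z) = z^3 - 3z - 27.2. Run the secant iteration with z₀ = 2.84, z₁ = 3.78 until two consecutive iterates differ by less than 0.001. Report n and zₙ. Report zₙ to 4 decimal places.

f(2.84) = -12.813696, f(3.78) = 15.470152
z₂ = 3.780000 − 15.470152·(0.940000)/(28.283848) = 3.265857;  |Δ| = 0.514143
f(3.265857) = -2.164522
z₃ = 3.265857 − (-2.164522)·(-0.514143)/(-17.634674) = 3.328964;  |Δ| = 0.063107
f(3.328964) = -0.295305
z₄ = 3.328964 − (-0.295305)·(0.063107)/(1.869218) = 3.338934;  |Δ| = 0.009970
f(3.338934) = 0.007237
z₅ = 3.338934 − 0.007237·(0.009970)/(0.302542) = 3.338695;  |Δ| = 0.000238
|z₅ − z₄| = 0.000238 < 0.001

n = 5, zₙ = 3.3387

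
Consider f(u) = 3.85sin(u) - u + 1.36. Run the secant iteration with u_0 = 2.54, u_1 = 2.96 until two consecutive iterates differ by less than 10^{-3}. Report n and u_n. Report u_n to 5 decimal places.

n = 4, u_n = 2.76737

f(2.54) = 0.9989315, f(2.96) = -0.9047044
u_2 = 2.9600000 − (-0.9047044)·(0.4200000)/(-1.9036359) = 2.7603947;  |Δ| = 0.1996053
f(2.7603947) = 0.0319313
u_3 = 2.7603947 − 0.0319313·(-0.1996053)/(0.9366356) = 2.7671995;  |Δ| = 0.0068048
f(2.7671995) = 0.0007754
u_4 = 2.7671995 − 0.0007754·(0.0068048)/(-0.0311559) = 2.7673689;  |Δ| = 0.0001694
|u_4 − u_3| = 0.0001694 < 10^{-3}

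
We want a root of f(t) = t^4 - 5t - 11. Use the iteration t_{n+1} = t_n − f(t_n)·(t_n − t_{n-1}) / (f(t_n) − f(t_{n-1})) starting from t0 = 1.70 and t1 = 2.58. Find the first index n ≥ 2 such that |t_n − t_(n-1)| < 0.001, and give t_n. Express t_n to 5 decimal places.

n = 6, t_n = 2.16091

f(1.70) = -11.1479000, f(2.58) = 20.4076610
t2 = 2.5800000 − 20.4076610·(0.8800000)/(31.5555610) = 2.0108850;  |Δ| = 0.5691150
f(2.0108850) = -4.7032498
t3 = 2.0108850 − (-4.7032498)·(-0.5691150)/(-25.1109108) = 2.1174797;  |Δ| = 0.1065947
f(2.1174797) = -1.4836497
t4 = 2.1174797 − (-1.4836497)·(0.1065947)/(3.2196001) = 2.1666005;  |Δ| = 0.0491208
f(2.1666005) = 0.2021140
t5 = 2.1666005 − 0.2021140·(0.0491208)/(1.6857637) = 2.1607112;  |Δ| = 0.0058893
f(2.1607112) = -0.0070502
t6 = 2.1607112 − (-0.0070502)·(-0.0058893)/(-0.2091642) = 2.1609097;  |Δ| = 0.0001985
|t6 − t5| = 0.0001985 < 0.001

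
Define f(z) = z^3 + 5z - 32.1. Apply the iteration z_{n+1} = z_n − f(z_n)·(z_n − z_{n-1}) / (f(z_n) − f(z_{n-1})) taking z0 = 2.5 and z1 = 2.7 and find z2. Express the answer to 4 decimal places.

2.6572

f(2.5) = -3.975000, f(2.7) = 1.083000
z2 = 2.700000 − 1.083000·(2.700000 − 2.500000) / (1.083000 − (-3.975000)) = 2.700000 − (0.216600)/(5.058000) = 2.657177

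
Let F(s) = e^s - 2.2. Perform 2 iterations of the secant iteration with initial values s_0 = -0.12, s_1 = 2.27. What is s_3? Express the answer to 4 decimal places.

F(-0.12) = -1.313080, F(2.27) = 7.479401
s_2 = 2.270000 − 7.479401·(2.270000 − (-0.120000)) / (7.479401 − (-1.313080)) = 2.270000 − (17.875768)/(8.792480) = 0.236925
F(0.236925) = -0.932653
s_3 = 0.236925 − (-0.932653)·(0.236925 − 2.270000) / (-0.932653 − 7.479401) = 0.236925 − (1.896154)/(-8.412054) = 0.462335

0.4623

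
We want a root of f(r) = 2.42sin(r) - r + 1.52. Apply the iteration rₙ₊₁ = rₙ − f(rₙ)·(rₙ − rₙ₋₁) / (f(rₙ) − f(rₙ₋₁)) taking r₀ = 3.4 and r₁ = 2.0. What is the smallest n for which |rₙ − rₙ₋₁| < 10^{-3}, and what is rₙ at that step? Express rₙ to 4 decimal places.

f(3.4) = -2.498409, f(2.0) = 1.720500
r₂ = 2.000000 − 1.720500·(-1.400000)/(4.218909) = 2.570929;  |Δ| = 0.570929
f(2.570929) = 0.256331
r₃ = 2.570929 − 0.256331·(0.570929)/(-1.464169) = 2.670882;  |Δ| = 0.099952
f(2.670882) = -0.053363
r₄ = 2.670882 − (-0.053363)·(0.099952)/(-0.309694) = 2.653659;  |Δ| = 0.017223
f(2.653659) = 0.000841
r₅ = 2.653659 − 0.000841·(-0.017223)/(0.054204) = 2.653926;  |Δ| = 0.000267
|r₅ − r₄| = 0.000267 < 10^{-3}

n = 5, rₙ = 2.6539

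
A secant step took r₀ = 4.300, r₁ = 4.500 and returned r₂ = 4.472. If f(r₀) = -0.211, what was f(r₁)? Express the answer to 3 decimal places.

0.034

The secant line through (4.300, -0.211) and (4.500, f(r₁)) crosses zero at r₂ = 4.472.
So (4.300, -0.211), (4.500, f(r₁)), (4.472, 0) are collinear:
f(r₁) = -0.211 · (4.500 − 4.472) / (4.300 − 4.472) = -0.211 · (0.02800)/(-0.17200) = 0.03435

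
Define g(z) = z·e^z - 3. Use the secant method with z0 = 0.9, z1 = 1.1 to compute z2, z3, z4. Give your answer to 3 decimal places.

g(0.9) = -0.78636, g(1.1) = 0.30458
z2 = 1.10000 − 0.30458·(1.10000 − 0.90000) / (0.30458 − (-0.78636)) = 1.10000 − (0.06092)/(1.09094) = 1.04416
g(1.04416) = -0.03352
z3 = 1.04416 − (-0.03352)·(1.04416 − 1.10000) / (-0.03352 − 0.30458) = 1.04416 − (0.00187)/(-0.33810) = 1.04970
g(1.04970) = -0.00124
z4 = 1.04970 − (-0.00124)·(1.04970 − 1.04416) / (-0.00124 − (-0.03352)) = 1.04970 − (-0.00001)/(0.03228) = 1.04991

1.044, 1.050, 1.050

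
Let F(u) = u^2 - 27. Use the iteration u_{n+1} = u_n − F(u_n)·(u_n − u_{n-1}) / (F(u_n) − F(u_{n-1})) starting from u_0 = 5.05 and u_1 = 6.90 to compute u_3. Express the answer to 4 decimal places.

F(5.05) = -1.497500, F(6.90) = 20.610000
u_2 = 6.900000 − 20.610000·(6.900000 − 5.050000) / (20.610000 − (-1.497500)) = 6.900000 − (38.128500)/(22.107500) = 5.175314
F(5.175314) = -0.216127
u_3 = 5.175314 − (-0.216127)·(5.175314 − 6.900000) / (-0.216127 − 20.610000) = 5.175314 − (0.372751)/(-20.826127) = 5.193212

5.1932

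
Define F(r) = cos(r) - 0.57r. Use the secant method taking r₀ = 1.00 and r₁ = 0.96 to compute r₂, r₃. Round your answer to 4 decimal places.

0.9788, 0.9789

F(1.00) = -0.029698, F(0.96) = 0.026320
r₂ = 0.960000 − 0.026320·(0.960000 − 1.000000) / (0.026320 − (-0.029698)) = 0.960000 − (-0.001053)/(0.056018) = 0.978794
F(0.978794) = 0.000111
r₃ = 0.978794 − 0.000111·(0.978794 − 0.960000) / (0.000111 − 0.026320) = 0.978794 − (0.000002)/(-0.026209) = 0.978874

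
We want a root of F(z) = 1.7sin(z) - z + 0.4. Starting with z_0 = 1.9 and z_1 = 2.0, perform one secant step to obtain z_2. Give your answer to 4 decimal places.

1.9667

F(1.9) = 0.108710, F(2.0) = -0.054194
z_2 = 2.000000 − (-0.054194)·(2.000000 − 1.900000) / (-0.054194 − 0.108710) = 2.000000 − (-0.005419)/(-0.162905) = 1.966732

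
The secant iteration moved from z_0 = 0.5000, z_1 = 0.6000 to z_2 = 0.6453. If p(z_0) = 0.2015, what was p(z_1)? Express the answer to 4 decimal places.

The secant line through (0.5000, 0.2015) and (0.6000, p(z_1)) crosses zero at z_2 = 0.6453.
So (0.5000, 0.2015), (0.6000, p(z_1)), (0.6453, 0) are collinear:
p(z_1) = 0.2015 · (0.6000 − 0.6453) / (0.5000 − 0.6453) = 0.2015 · (-0.045300)/(-0.145300) = 0.062821

0.0628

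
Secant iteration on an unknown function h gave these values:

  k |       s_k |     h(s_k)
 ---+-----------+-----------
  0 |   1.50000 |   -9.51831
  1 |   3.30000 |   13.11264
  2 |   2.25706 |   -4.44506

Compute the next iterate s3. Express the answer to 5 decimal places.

s3 = 2.25706 − (-4.44506)·(2.25706 − 3.30000) / (-4.44506 − 13.11264)
   = 2.25706 − (4.6359309)/(-17.5577000) = 2.5210998

2.52110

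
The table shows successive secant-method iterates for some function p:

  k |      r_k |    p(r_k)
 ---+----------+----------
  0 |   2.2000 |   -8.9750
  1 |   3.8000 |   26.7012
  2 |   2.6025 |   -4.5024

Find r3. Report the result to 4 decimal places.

r3 = 2.6025 − (-4.5024)·(2.6025 − 3.8000) / (-4.5024 − 26.7012)
   = 2.6025 − (5.391624)/(-31.203600) = 2.775289

2.7753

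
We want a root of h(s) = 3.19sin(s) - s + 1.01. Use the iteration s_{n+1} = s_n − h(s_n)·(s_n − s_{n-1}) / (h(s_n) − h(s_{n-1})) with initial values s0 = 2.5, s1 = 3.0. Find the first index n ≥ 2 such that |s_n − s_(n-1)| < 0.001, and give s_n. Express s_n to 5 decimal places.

h(2.5) = 0.4191261, h(3.0) = -1.5398272
s2 = 3.0000000 − (-1.5398272)·(0.5000000)/(-1.9589533) = 2.6069771;  |Δ| = 0.3930229
h(2.6069771) = 0.0283608
s3 = 2.6069771 − 0.0283608·(-0.3930229)/(1.5681880) = 2.6140849;  |Δ| = 0.0071079
h(2.6140849) = 0.0017018
s4 = 2.6140849 − 0.0017018·(0.0071079)/(-0.0266590) = 2.6145387;  |Δ| = 0.0004537
|s4 − s3| = 0.0004537 < 0.001

n = 4, s_n = 2.61454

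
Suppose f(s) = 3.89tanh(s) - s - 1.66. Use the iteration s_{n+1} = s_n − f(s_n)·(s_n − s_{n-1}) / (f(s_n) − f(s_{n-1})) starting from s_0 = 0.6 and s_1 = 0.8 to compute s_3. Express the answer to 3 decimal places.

f(0.6) = -0.17088, f(0.8) = 0.12310
s_2 = 0.80000 − 0.12310·(0.80000 − 0.60000) / (0.12310 − (-0.17088)) = 0.80000 − (0.02462)/(0.29398) = 0.71625
f(0.71625) = 0.01447
s_3 = 0.71625 − 0.01447·(0.71625 − 0.80000) / (0.01447 − 0.12310) = 0.71625 − (-0.00121)/(-0.10863) = 0.70509

0.705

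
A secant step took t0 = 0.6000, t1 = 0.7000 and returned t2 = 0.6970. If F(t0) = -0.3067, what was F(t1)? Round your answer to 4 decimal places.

0.0095

The secant line through (0.6000, -0.3067) and (0.7000, F(t1)) crosses zero at t2 = 0.6970.
So (0.6000, -0.3067), (0.7000, F(t1)), (0.6970, 0) are collinear:
F(t1) = -0.3067 · (0.7000 − 0.6970) / (0.6000 − 0.6970) = -0.3067 · (0.003000)/(-0.097000) = 0.009486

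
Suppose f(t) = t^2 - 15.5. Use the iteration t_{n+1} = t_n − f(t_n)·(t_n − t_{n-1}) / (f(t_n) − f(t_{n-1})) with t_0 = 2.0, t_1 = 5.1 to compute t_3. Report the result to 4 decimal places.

3.8947

f(2.0) = -11.500000, f(5.1) = 10.510000
t_2 = 5.100000 − 10.510000·(5.100000 − 2.000000) / (10.510000 − (-11.500000)) = 5.100000 − (32.581000)/(22.010000) = 3.619718
f(3.619718) = -2.397639
t_3 = 3.619718 − (-2.397639)·(3.619718 − 5.100000) / (-2.397639 − 10.510000) = 3.619718 − (3.549182)/(-12.907639) = 3.894686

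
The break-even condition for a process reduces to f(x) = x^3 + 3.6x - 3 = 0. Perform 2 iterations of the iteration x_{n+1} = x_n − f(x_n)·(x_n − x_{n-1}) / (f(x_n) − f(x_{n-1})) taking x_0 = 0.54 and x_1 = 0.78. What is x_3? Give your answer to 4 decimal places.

f(0.54) = -0.898536, f(0.78) = 0.282552
x_2 = 0.780000 − 0.282552·(0.780000 − 0.540000) / (0.282552 − (-0.898536)) = 0.780000 − (0.067812)/(1.181088) = 0.722585
f(0.722585) = -0.021413
x_3 = 0.722585 − (-0.021413)·(0.722585 − 0.780000) / (-0.021413 − 0.282552) = 0.722585 − (0.001229)/(-0.303965) = 0.726629

0.7266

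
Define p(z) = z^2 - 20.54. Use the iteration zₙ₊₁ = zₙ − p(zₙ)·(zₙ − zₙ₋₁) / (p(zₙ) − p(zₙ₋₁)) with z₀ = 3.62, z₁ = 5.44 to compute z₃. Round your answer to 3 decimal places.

p(3.62) = -7.43560, p(5.44) = 9.05360
z₂ = 5.44000 − 9.05360·(5.44000 − 3.62000) / (9.05360 − (-7.43560)) = 5.44000 − (16.47755)/(16.48920) = 4.44071
p(4.44071) = -0.82013
z₃ = 4.44071 − (-0.82013)·(4.44071 − 5.44000) / (-0.82013 − 9.05360) = 4.44071 − (0.81955)/(-9.87373) = 4.52371

4.524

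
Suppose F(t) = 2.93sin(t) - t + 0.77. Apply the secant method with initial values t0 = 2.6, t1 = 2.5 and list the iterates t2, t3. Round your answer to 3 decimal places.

F(2.6) = -0.31958, F(2.5) = 0.02352
t2 = 2.50000 − 0.02352·(2.50000 − 2.60000) / (0.02352 − (-0.31958)) = 2.50000 − (-0.00235)/(0.34310) = 2.50686
F(2.50686) = 0.00053
t3 = 2.50686 − 0.00053·(2.50686 − 2.50000) / (0.00053 − 0.02352) = 2.50686 − (0.00000)/(-0.02299) = 2.50701

2.507, 2.507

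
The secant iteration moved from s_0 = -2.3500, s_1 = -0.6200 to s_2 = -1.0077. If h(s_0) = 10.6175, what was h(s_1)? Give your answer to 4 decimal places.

The secant line through (-2.3500, 10.6175) and (-0.6200, h(s_1)) crosses zero at s_2 = -1.0077.
So (-2.3500, 10.6175), (-0.6200, h(s_1)), (-1.0077, 0) are collinear:
h(s_1) = 10.6175 · (-0.6200 − (-1.0077)) / (-2.3500 − (-1.0077)) = 10.6175 · (0.387700)/(-1.342300) = -3.066680

-3.0667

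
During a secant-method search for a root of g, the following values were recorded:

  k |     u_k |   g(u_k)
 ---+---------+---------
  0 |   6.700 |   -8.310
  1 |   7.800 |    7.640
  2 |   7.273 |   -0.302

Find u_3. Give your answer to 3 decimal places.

u_3 = 7.273 − (-0.302)·(7.273 − 7.800) / (-0.302 − 7.640)
   = 7.273 − (0.15915)/(-7.94200) = 7.29304

7.293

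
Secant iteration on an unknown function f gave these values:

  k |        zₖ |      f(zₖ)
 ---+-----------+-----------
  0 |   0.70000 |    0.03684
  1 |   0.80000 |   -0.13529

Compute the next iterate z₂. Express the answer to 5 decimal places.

z₂ = 0.80000 − (-0.13529)·(0.80000 − 0.70000) / (-0.13529 − 0.03684)
   = 0.80000 − (-0.0135290)/(-0.1721300) = 0.7214024

0.72140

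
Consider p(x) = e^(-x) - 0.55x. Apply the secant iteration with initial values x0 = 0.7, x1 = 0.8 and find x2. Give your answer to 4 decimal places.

0.8091

p(0.7) = 0.111585, p(0.8) = 0.009329
x2 = 0.800000 − 0.009329·(0.800000 − 0.700000) / (0.009329 − 0.111585) = 0.800000 − (0.000933)/(-0.102256) = 0.809123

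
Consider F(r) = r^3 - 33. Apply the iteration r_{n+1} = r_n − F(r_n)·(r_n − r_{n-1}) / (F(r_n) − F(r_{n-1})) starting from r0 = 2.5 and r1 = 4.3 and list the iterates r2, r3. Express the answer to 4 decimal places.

2.9896, 3.1455

F(2.5) = -17.375000, F(4.3) = 46.507000
r2 = 4.300000 − 46.507000·(4.300000 − 2.500000) / (46.507000 − (-17.375000)) = 4.300000 − (83.712600)/(63.882000) = 2.989575
F(2.989575) = -6.280511
r3 = 2.989575 − (-6.280511)·(2.989575 − 4.300000) / (-6.280511 − 46.507000) = 2.989575 − (8.230141)/(-52.787511) = 3.145485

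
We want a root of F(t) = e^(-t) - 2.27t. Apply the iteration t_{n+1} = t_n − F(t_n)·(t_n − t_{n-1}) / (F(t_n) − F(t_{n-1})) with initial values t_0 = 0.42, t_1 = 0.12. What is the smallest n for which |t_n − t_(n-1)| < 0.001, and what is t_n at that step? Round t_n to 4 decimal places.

n = 4, t_n = 0.3199

F(0.42) = -0.296353, F(0.12) = 0.614520
t_2 = 0.120000 − 0.614520·(-0.300000)/(0.910874) = 0.322395;  |Δ| = 0.202395
F(0.322395) = -0.007424
t_3 = 0.322395 − (-0.007424)·(0.202395)/(-0.621945) = 0.319979;  |Δ| = 0.002416
F(0.319979) = -0.000188
t_4 = 0.319979 − (-0.000188)·(-0.002416)/(0.007237) = 0.319916;  |Δ| = 0.000063
|t_4 − t_3| = 0.000063 < 0.001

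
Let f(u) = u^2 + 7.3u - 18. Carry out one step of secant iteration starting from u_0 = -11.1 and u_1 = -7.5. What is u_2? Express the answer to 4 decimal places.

-8.9602

f(-11.1) = 24.180000, f(-7.5) = -16.500000
u_2 = -7.500000 − (-16.500000)·(-7.500000 − (-11.100000)) / (-16.500000 − 24.180000) = -7.500000 − (-59.400000)/(-40.680000) = -8.960177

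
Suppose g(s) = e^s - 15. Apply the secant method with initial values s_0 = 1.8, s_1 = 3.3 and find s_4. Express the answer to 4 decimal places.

g(1.8) = -8.950353, g(3.3) = 12.112639
s_2 = 3.300000 − 12.112639·(3.300000 − 1.800000) / (12.112639 − (-8.950353)) = 3.300000 − (18.168958)/(21.062991) = 2.437399
g(2.437399) = -3.556762
s_3 = 2.437399 − (-3.556762)·(2.437399 − 3.300000) / (-3.556762 − 12.112639) = 2.437399 − (3.068067)/(-15.669401) = 2.633199
g(2.633199) = -1.081779
s_4 = 2.633199 − (-1.081779)·(2.633199 − 2.437399) / (-1.081779 − (-3.556762)) = 2.633199 − (-0.211812)/(2.474983) = 2.718780

2.7188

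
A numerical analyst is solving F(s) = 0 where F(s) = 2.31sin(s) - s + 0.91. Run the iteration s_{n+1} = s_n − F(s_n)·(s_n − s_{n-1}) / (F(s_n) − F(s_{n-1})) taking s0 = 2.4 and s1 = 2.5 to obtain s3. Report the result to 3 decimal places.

F(2.4) = 0.07032, F(2.5) = -0.20753
s2 = 2.50000 − (-0.20753)·(2.50000 − 2.40000) / (-0.20753 − 0.07032) = 2.50000 − (-0.02075)/(-0.27785) = 2.42531
F(2.42531) = 0.00141
s3 = 2.42531 − 0.00141·(2.42531 − 2.50000) / (0.00141 − (-0.20753)) = 2.42531 − (-0.00011)/(0.20894) = 2.42581

2.426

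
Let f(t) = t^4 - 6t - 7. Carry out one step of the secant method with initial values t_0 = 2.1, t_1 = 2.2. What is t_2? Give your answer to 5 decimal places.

2.10450

f(2.1) = -0.1519000, f(2.2) = 3.2256000
t_2 = 2.2000000 − 3.2256000·(2.2000000 − 2.1000000) / (3.2256000 − (-0.1519000)) = 2.2000000 − (0.3225600)/(3.3775000) = 2.1044974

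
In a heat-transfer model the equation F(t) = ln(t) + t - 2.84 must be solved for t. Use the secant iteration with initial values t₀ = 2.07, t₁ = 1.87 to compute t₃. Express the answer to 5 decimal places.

2.09868

F(2.07) = -0.0424514, F(1.87) = -0.3440616
t₂ = 1.8700000 − (-0.3440616)·(1.8700000 − 2.0700000) / (-0.3440616 − (-0.0424514)) = 1.8700000 − (0.0688123)/(-0.3016102) = 2.0981498
F(2.0981498) = -0.0007942
t₃ = 2.0981498 − (-0.0007942)·(2.0981498 − 1.8700000) / (-0.0007942 − (-0.3440616)) = 2.0981498 − (-0.0001812)/(0.3432673) = 2.0986777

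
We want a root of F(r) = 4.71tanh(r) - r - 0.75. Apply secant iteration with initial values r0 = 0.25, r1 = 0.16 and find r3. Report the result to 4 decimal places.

0.2058

F(0.25) = 0.153567, F(0.16) = -0.162766
r2 = 0.160000 − (-0.162766)·(0.160000 − 0.250000) / (-0.162766 − 0.153567) = 0.160000 − (0.014649)/(-0.316332) = 0.206309
F(0.206309) = 0.001849
r3 = 0.206309 − 0.001849·(0.206309 − 0.160000) / (0.001849 − (-0.162766)) = 0.206309 − (0.000086)/(0.164615) = 0.205788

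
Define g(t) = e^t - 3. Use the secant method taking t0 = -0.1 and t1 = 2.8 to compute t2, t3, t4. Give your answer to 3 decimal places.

0.291, 0.567, 1.370

g(-0.1) = -2.09516, g(2.8) = 13.44465
t2 = 2.80000 − 13.44465·(2.80000 − (-0.10000)) / (13.44465 − (-2.09516)) = 2.80000 − (38.98948)/(15.53981) = 0.29099
g(0.29099) = -1.66224
t3 = 0.29099 − (-1.66224)·(0.29099 − 2.80000) / (-1.66224 − 13.44465) = 0.29099 − (4.17058)/(-15.10689) = 0.56707
g(0.56707) = -1.23691
t4 = 0.56707 − (-1.23691)·(0.56707 − 0.29099) / (-1.23691 − (-1.66224)) = 0.56707 − (-0.34148)/(0.42533) = 1.36992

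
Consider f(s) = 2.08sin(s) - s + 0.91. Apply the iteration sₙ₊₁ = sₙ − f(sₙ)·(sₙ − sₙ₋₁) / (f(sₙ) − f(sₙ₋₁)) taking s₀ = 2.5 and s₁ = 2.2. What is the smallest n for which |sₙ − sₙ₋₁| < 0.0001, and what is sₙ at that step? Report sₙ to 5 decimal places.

f(2.5) = -0.3451779, f(2.2) = 0.3916725
s₂ = 2.2000000 − 0.3916725·(-0.3000000)/(0.7368505) = 2.3594649;  |Δ| = 0.1594649
f(2.3594649) = 0.0164994
s₃ = 2.3594649 − 0.0164994·(0.1594649)/(-0.3751731) = 2.3664778;  |Δ| = 0.0070130
f(2.3664778) = -0.0008977
s₄ = 2.3664778 − (-0.0008977)·(0.0070130)/(-0.0173971) = 2.3661159;  |Δ| = 0.0003619
f(2.3661159) = 0.0000018
s₅ = 2.3661159 − 0.0000018·(-0.0003619)/(0.0008995) = 2.3661166;  |Δ| = 0.0000007
|s₅ − s₄| = 0.0000007 < 0.0001

n = 5, sₙ = 2.36612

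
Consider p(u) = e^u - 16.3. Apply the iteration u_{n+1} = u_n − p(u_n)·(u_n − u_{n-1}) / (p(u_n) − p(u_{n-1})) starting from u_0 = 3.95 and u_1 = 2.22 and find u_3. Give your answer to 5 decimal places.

p(3.95) = 35.6353668, p(2.22) = -7.0926691
u_2 = 2.2200000 − (-7.0926691)·(2.2200000 − 3.9500000) / (-7.0926691 − 35.6353668) = 2.2200000 − (12.2703176)/(-42.7280360) = 2.5071725
p(2.5071725) = -4.0298128
u_3 = 2.5071725 − (-4.0298128)·(2.5071725 − 2.2200000) / (-4.0298128 − (-7.0926691)) = 2.5071725 − (-1.1572515)/(3.0628563) = 2.8850066

2.88501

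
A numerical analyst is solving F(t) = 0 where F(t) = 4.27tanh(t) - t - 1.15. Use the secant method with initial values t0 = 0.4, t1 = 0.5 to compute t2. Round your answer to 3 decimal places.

0.371

F(0.4) = 0.07238, F(0.5) = 0.32324
t2 = 0.50000 − 0.32324·(0.50000 − 0.40000) / (0.32324 − 0.07238) = 0.50000 − (0.03232)/(0.25086) = 0.37115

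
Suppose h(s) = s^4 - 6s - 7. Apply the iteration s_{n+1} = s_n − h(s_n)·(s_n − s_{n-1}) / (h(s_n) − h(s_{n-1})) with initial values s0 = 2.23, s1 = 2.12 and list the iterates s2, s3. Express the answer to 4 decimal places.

2.1064, 2.1049

h(2.23) = 4.349734, h(2.12) = 0.479631
s2 = 2.120000 − 0.479631·(2.120000 − 2.230000) / (0.479631 − 4.349734) = 2.120000 − (-0.052759)/(-3.870103) = 2.106367
h(2.106367) = 0.046845
s3 = 2.106367 − 0.046845·(2.106367 − 2.120000) / (0.046845 − 0.479631) = 2.106367 − (-0.000639)/(-0.432786) = 2.104892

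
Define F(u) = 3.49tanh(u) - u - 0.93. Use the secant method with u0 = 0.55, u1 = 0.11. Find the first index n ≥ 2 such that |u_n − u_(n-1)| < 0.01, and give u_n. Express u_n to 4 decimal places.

F(0.55) = 0.266816, F(0.11) = -0.657641
u2 = 0.110000 − (-0.657641)·(-0.440000)/(-0.924456) = 0.423008;  |Δ| = 0.313008
F(0.423008) = 0.041112
u3 = 0.423008 − 0.041112·(0.313008)/(0.698753) = 0.404592;  |Δ| = 0.018416
F(0.404592) = 0.005117
u4 = 0.404592 − 0.005117·(-0.018416)/(-0.035995) = 0.401973;  |Δ| = 0.002618
|u4 − u3| = 0.002618 < 0.01

n = 4, u_n = 0.4020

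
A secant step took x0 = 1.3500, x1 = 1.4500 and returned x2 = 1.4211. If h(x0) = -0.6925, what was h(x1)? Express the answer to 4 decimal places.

0.2815

The secant line through (1.3500, -0.6925) and (1.4500, h(x1)) crosses zero at x2 = 1.4211.
So (1.3500, -0.6925), (1.4500, h(x1)), (1.4211, 0) are collinear:
h(x1) = -0.6925 · (1.4500 − 1.4211) / (1.3500 − 1.4211) = -0.6925 · (0.028900)/(-0.071100) = 0.281480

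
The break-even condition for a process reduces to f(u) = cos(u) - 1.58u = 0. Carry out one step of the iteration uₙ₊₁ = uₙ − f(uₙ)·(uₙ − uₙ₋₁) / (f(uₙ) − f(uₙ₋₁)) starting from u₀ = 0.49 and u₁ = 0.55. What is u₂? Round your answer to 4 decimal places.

0.5421

f(0.49) = 0.108133, f(0.55) = -0.016475
u₂ = 0.550000 − (-0.016475)·(0.550000 − 0.490000) / (-0.016475 − 0.108133) = 0.550000 − (-0.000989)/(-0.124608) = 0.542067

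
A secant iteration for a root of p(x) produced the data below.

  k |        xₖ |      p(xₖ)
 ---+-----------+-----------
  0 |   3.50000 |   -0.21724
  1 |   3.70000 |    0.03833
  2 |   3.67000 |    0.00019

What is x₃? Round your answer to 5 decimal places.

x₃ = 3.67000 − 0.00019·(3.67000 − 3.70000) / (0.00019 − 0.03833)
   = 3.67000 − (-0.0000057)/(-0.0381400) = 3.6698506

3.66985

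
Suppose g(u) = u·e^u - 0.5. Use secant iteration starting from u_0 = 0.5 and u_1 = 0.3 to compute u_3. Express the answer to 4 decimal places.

0.3520

g(0.5) = 0.324361, g(0.3) = -0.095042
u_2 = 0.300000 − (-0.095042)·(0.300000 − 0.500000) / (-0.095042 − 0.324361) = 0.300000 − (0.019008)/(-0.419403) = 0.345323
g(0.345323) = -0.012250
u_3 = 0.345323 − (-0.012250)·(0.345323 − 0.300000) / (-0.012250 − (-0.095042)) = 0.345323 − (-0.000555)/(0.082792) = 0.352029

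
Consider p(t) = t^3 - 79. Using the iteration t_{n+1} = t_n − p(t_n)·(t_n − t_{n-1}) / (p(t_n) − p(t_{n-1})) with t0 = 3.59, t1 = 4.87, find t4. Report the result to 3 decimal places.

p(3.59) = -32.73172, p(4.87) = 36.50130
t2 = 4.87000 − 36.50130·(4.87000 − 3.59000) / (36.50130 − (-32.73172)) = 4.87000 − (46.72167)/(69.23302) = 4.19515
p(4.19515) = -5.16818
t3 = 4.19515 − (-5.16818)·(4.19515 − 4.87000) / (-5.16818 − 36.50130) = 4.19515 − (3.48773)/(-41.66949) = 4.27885
p(4.27885) = -0.66025
t4 = 4.27885 − (-0.66025)·(4.27885 − 4.19515) / (-0.66025 − (-5.16818)) = 4.27885 − (-0.05526)/(4.50794) = 4.29111

4.291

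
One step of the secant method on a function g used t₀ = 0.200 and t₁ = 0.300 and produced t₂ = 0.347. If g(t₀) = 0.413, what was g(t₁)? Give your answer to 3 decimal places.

The secant line through (0.200, 0.413) and (0.300, g(t₁)) crosses zero at t₂ = 0.347.
So (0.200, 0.413), (0.300, g(t₁)), (0.347, 0) are collinear:
g(t₁) = 0.413 · (0.300 − 0.347) / (0.200 − 0.347) = 0.413 · (-0.04700)/(-0.14700) = 0.13205

0.132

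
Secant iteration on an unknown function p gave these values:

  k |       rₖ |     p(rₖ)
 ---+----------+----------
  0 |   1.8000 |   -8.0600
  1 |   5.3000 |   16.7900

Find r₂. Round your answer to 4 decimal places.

r₂ = 5.3000 − 16.7900·(5.3000 − 1.8000) / (16.7900 − (-8.0600))
   = 5.3000 − (58.765000)/(24.850000) = 2.935211

2.9352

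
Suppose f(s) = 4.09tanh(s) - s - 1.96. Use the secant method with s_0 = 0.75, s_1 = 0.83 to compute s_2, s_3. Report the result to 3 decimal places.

f(0.75) = -0.11224, f(0.83) = -0.00685
s_2 = 0.83000 − (-0.00685)·(0.83000 − 0.75000) / (-0.00685 − (-0.11224)) = 0.83000 − (-0.00055)/(0.10539) = 0.83520
f(0.83520) = -0.00067
s_3 = 0.83520 − (-0.00067)·(0.83520 − 0.83000) / (-0.00067 − (-0.00685)) = 0.83520 − (0.00000)/(0.00618) = 0.83577

0.835, 0.836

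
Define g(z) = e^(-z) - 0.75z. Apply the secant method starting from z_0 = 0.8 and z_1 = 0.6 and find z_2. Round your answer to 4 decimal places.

0.6792

g(0.8) = -0.150671, g(0.6) = 0.098812
z_2 = 0.600000 − 0.098812·(0.600000 − 0.800000) / (0.098812 − (-0.150671)) = 0.600000 − (-0.019762)/(0.249483) = 0.679213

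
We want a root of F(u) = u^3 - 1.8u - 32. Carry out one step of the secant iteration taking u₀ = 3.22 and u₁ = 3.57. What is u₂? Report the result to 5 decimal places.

F(3.22) = -4.4097520, F(3.57) = 7.0732930
u₂ = 3.5700000 − 7.0732930·(3.5700000 − 3.2200000) / (7.0732930 − (-4.4097520)) = 3.5700000 − (2.4756525)/(11.4830450) = 3.3544080

3.35441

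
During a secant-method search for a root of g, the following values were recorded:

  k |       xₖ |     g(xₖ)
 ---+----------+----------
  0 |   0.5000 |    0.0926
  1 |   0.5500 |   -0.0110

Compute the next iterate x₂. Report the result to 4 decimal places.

x₂ = 0.5500 − (-0.0110)·(0.5500 − 0.5000) / (-0.0110 − 0.0926)
   = 0.5500 − (-0.000550)/(-0.103600) = 0.544691

0.5447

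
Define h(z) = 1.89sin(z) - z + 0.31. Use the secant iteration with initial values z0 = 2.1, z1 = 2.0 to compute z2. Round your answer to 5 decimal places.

h(2.1) = -0.1585343, h(2.0) = 0.0285721
z2 = 2.0000000 − 0.0285721·(2.0000000 − 2.1000000) / (0.0285721 − (-0.1585343)) = 2.0000000 − (-0.0028572)/(0.1871064) = 2.0152705

2.01527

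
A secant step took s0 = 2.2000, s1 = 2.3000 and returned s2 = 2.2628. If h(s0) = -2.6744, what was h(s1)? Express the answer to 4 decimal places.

1.5842

The secant line through (2.2000, -2.6744) and (2.3000, h(s1)) crosses zero at s2 = 2.2628.
So (2.2000, -2.6744), (2.3000, h(s1)), (2.2628, 0) are collinear:
h(s1) = -2.6744 · (2.3000 − 2.2628) / (2.2000 − 2.2628) = -2.6744 · (0.037200)/(-0.062800) = 1.584199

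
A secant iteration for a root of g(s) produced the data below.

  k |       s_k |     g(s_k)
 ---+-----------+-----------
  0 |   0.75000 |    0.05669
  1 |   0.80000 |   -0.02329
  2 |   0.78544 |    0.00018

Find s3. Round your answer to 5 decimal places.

0.78555

s3 = 0.78544 − 0.00018·(0.78544 − 0.80000) / (0.00018 − (-0.02329))
   = 0.78544 − (-0.0000026)/(0.0234700) = 0.7855517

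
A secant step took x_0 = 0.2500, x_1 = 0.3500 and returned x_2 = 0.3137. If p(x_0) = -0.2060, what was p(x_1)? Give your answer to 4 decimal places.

0.1174

The secant line through (0.2500, -0.2060) and (0.3500, p(x_1)) crosses zero at x_2 = 0.3137.
So (0.2500, -0.2060), (0.3500, p(x_1)), (0.3137, 0) are collinear:
p(x_1) = -0.2060 · (0.3500 − 0.3137) / (0.2500 − 0.3137) = -0.2060 · (0.036300)/(-0.063700) = 0.117391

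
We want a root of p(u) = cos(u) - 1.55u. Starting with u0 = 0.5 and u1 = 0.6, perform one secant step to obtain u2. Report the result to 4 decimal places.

0.5495

p(0.5) = 0.102583, p(0.6) = -0.104664
u2 = 0.600000 − (-0.104664)·(0.600000 − 0.500000) / (-0.104664 − 0.102583) = 0.600000 − (-0.010466)/(-0.207247) = 0.549498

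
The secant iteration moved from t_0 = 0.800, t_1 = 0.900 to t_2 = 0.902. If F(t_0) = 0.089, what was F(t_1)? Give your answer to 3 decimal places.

0.002

The secant line through (0.800, 0.089) and (0.900, F(t_1)) crosses zero at t_2 = 0.902.
So (0.800, 0.089), (0.900, F(t_1)), (0.902, 0) are collinear:
F(t_1) = 0.089 · (0.900 − 0.902) / (0.800 − 0.902) = 0.089 · (-0.00200)/(-0.10200) = 0.00175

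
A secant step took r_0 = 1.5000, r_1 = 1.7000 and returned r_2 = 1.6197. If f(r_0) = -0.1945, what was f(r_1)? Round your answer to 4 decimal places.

0.1305

The secant line through (1.5000, -0.1945) and (1.7000, f(r_1)) crosses zero at r_2 = 1.6197.
So (1.5000, -0.1945), (1.7000, f(r_1)), (1.6197, 0) are collinear:
f(r_1) = -0.1945 · (1.7000 − 1.6197) / (1.5000 − 1.6197) = -0.1945 · (0.080300)/(-0.119700) = 0.130479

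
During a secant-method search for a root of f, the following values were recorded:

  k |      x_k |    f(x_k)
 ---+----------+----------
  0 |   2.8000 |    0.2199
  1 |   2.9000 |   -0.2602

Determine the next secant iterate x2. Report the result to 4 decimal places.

x2 = 2.9000 − (-0.2602)·(2.9000 − 2.8000) / (-0.2602 − 0.2199)
   = 2.9000 − (-0.026020)/(-0.480100) = 2.845803

2.8458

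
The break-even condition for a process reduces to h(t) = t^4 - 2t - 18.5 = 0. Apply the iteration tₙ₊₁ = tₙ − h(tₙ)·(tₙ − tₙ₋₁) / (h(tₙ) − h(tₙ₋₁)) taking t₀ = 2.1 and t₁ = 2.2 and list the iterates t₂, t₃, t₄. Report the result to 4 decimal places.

2.1861, 2.1869, 2.1869

h(2.1) = -3.251900, h(2.2) = 0.525600
t₂ = 2.200000 − 0.525600·(2.200000 − 2.100000) / (0.525600 − (-3.251900)) = 2.200000 − (0.052560)/(3.777500) = 2.186086
h(2.186086) = -0.033597
t₃ = 2.186086 − (-0.033597)·(2.186086 − 2.200000) / (-0.033597 − 0.525600) = 2.186086 − (0.000467)/(-0.559197) = 2.186922
h(2.186922) = -0.000315
t₄ = 2.186922 − (-0.000315)·(2.186922 − 2.186086) / (-0.000315 − (-0.033597)) = 2.186922 − (0.000000)/(0.033282) = 2.186930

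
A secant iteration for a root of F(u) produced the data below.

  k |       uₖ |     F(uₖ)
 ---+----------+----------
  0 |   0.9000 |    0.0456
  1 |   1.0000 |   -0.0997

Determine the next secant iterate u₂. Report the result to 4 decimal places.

0.9314

u₂ = 1.0000 − (-0.0997)·(1.0000 − 0.9000) / (-0.0997 − 0.0456)
   = 1.0000 − (-0.009970)/(-0.145300) = 0.931383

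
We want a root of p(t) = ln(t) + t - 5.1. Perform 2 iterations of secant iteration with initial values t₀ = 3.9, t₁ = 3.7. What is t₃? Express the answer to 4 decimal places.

p(3.9) = 0.160977, p(3.7) = -0.091667
t₂ = 3.700000 − (-0.091667)·(3.700000 − 3.900000) / (-0.091667 − 0.160977) = 3.700000 − (0.018333)/(-0.252644) = 3.772566
p(3.772566) = 0.000322
t₃ = 3.772566 − 0.000322·(3.772566 − 3.700000) / (0.000322 − (-0.091667)) = 3.772566 − (0.000023)/(0.091989) = 3.772312

3.7723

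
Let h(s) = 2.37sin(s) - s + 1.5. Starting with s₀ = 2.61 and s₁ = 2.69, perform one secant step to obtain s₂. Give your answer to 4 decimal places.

2.6396

h(2.61) = 0.091369, h(2.69) = -0.155734
s₂ = 2.690000 − (-0.155734)·(2.690000 − 2.610000) / (-0.155734 − 0.091369) = 2.690000 − (-0.012459)/(-0.247103) = 2.639581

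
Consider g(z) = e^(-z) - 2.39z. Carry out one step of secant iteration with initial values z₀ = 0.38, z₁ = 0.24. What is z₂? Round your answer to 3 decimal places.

0.308

g(0.38) = -0.22434, g(0.24) = 0.21303
z₂ = 0.24000 − 0.21303·(0.24000 − 0.38000) / (0.21303 − (-0.22434)) = 0.24000 − (-0.02982)/(0.43737) = 0.30819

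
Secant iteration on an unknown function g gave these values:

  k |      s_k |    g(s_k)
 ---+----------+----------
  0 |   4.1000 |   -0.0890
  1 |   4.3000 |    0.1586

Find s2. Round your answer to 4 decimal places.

4.1719

s2 = 4.3000 − 0.1586·(4.3000 − 4.1000) / (0.1586 − (-0.0890))
   = 4.3000 − (0.031720)/(0.247600) = 4.171890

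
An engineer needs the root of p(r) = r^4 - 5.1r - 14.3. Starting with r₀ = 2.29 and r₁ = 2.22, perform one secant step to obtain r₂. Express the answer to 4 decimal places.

2.2527

p(2.29) = 1.521585, p(2.22) = -1.332873
r₂ = 2.220000 − (-1.332873)·(2.220000 − 2.290000) / (-1.332873 − 1.521585) = 2.220000 − (0.093301)/(-2.854458) = 2.252686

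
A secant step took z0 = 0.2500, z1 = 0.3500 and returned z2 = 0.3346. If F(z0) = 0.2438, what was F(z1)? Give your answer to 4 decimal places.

-0.0444

The secant line through (0.2500, 0.2438) and (0.3500, F(z1)) crosses zero at z2 = 0.3346.
So (0.2500, 0.2438), (0.3500, F(z1)), (0.3346, 0) are collinear:
F(z1) = 0.2438 · (0.3500 − 0.3346) / (0.2500 − 0.3346) = 0.2438 · (0.015400)/(-0.084600) = -0.044380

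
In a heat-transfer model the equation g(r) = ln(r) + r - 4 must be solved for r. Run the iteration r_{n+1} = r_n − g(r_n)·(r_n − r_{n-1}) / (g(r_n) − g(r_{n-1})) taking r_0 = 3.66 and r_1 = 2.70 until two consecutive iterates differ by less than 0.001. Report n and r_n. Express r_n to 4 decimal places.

g(3.66) = 0.957463, g(2.70) = -0.306748
r_2 = 2.700000 − (-0.306748)·(-0.960000)/(-1.264211) = 2.932934;  |Δ| = 0.232934
g(2.932934) = 0.008938
r_3 = 2.932934 − 0.008938·(0.232934)/(0.315686) = 2.926339;  |Δ| = 0.006595
g(2.926339) = 0.000092
r_4 = 2.926339 − 0.000092·(-0.006595)/(-0.008846) = 2.926271;  |Δ| = 0.000068
|r_4 − r_3| = 0.000068 < 0.001

n = 4, r_n = 2.9263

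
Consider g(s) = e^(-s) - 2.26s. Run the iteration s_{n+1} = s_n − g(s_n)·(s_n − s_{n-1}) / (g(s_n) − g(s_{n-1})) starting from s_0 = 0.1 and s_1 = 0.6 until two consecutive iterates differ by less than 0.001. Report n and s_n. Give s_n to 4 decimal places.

g(0.1) = 0.678837, g(0.6) = -0.807188
s_2 = 0.600000 − (-0.807188)·(0.500000)/(-1.486026) = 0.328407;  |Δ| = 0.271593
g(0.328407) = -0.022130
s_3 = 0.328407 − (-0.022130)·(-0.271593)/(0.785058) = 0.320751;  |Δ| = 0.007656
g(0.320751) = 0.000706
s_4 = 0.320751 − 0.000706·(-0.007656)/(0.022836) = 0.320988;  |Δ| = 0.000237
|s_4 − s_3| = 0.000237 < 0.001

n = 4, s_n = 0.3210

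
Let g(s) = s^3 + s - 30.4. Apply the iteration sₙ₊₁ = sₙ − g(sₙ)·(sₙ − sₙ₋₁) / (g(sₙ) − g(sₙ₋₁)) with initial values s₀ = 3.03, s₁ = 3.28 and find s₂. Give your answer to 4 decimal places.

3.0155

g(3.03) = 0.448127, g(3.28) = 8.167552
s₂ = 3.280000 − 8.167552·(3.280000 − 3.030000) / (8.167552 − 0.448127) = 3.280000 − (2.041888)/(7.719425) = 3.015487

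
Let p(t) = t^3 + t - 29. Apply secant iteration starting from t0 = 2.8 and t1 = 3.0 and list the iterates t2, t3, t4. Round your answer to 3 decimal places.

2.962, 2.964, 2.964

p(2.8) = -4.24800, p(3.0) = 1.00000
t2 = 3.00000 − 1.00000·(3.00000 − 2.80000) / (1.00000 − (-4.24800)) = 3.00000 − (0.20000)/(5.24800) = 2.96189
p(2.96189) = -0.05406
t3 = 2.96189 − (-0.05406)·(2.96189 − 3.00000) / (-0.05406 − 1.00000) = 2.96189 − (0.00206)/(-1.05406) = 2.96384
p(2.96384) = -0.00063
t4 = 2.96384 − (-0.00063)·(2.96384 − 2.96189) / (-0.00063 − (-0.05406)) = 2.96384 − (0.00000)/(0.05343) = 2.96387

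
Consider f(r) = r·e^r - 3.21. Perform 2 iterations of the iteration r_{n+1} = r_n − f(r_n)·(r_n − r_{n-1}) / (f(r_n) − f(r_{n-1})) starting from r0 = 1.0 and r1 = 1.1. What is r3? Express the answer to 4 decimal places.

1.0848

f(1.0) = -0.491718, f(1.1) = 0.094583
r2 = 1.100000 − 0.094583·(1.100000 − 1.000000) / (0.094583 − (-0.491718)) = 1.100000 − (0.009458)/(0.586301) = 1.083868
f(1.083868) = -0.005987
r3 = 1.083868 − (-0.005987)·(1.083868 − 1.100000) / (-0.005987 − 0.094583) = 1.083868 − (0.000097)/(-0.100570) = 1.084828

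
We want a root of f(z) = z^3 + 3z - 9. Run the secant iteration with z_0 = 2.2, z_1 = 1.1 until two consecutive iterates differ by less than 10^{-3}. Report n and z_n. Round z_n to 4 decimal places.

n = 6, z_n = 1.6097

f(2.2) = 8.248000, f(1.1) = -4.369000
z_2 = 1.100000 − (-4.369000)·(-1.100000)/(-12.617000) = 1.480907;  |Δ| = 0.380907
f(1.480907) = -1.309526
z_3 = 1.480907 − (-1.309526)·(0.380907)/(3.059474) = 1.643944;  |Δ| = 0.163037
f(1.643944) = 0.374672
z_4 = 1.643944 − 0.374672·(0.163037)/(1.684198) = 1.607674;  |Δ| = 0.036270
f(1.607674) = -0.021759
z_5 = 1.607674 − (-0.021759)·(-0.036270)/(-0.396431) = 1.609665;  |Δ| = 0.001991
f(1.609665) = -0.000332
z_6 = 1.609665 − (-0.000332)·(0.001991)/(0.021428) = 1.609696;  |Δ| = 0.000031
|z_6 − z_5| = 0.000031 < 10^{-3}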